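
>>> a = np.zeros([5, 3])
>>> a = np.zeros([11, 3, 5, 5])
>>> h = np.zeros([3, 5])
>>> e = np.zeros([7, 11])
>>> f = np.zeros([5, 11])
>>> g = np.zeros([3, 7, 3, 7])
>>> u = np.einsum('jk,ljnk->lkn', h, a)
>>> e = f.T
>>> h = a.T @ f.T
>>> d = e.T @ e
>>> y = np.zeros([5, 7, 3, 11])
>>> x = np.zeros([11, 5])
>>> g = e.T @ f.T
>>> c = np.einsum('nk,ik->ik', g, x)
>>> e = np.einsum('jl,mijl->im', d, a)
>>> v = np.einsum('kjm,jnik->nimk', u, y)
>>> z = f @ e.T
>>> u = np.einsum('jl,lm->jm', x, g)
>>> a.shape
(11, 3, 5, 5)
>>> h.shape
(5, 5, 3, 5)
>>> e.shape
(3, 11)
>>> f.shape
(5, 11)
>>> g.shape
(5, 5)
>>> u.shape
(11, 5)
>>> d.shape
(5, 5)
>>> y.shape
(5, 7, 3, 11)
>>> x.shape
(11, 5)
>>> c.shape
(11, 5)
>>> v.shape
(7, 3, 5, 11)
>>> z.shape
(5, 3)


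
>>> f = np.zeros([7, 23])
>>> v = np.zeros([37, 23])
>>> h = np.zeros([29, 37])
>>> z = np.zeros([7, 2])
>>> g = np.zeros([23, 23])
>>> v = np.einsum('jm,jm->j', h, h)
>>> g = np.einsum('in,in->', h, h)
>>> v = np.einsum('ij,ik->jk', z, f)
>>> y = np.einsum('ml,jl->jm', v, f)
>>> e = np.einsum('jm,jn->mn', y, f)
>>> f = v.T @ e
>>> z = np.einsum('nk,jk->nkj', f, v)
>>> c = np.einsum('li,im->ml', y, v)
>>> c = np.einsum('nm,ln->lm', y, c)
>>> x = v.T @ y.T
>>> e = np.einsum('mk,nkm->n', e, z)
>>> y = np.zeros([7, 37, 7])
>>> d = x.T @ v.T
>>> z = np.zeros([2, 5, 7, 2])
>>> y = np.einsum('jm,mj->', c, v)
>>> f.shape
(23, 23)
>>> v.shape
(2, 23)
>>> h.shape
(29, 37)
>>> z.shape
(2, 5, 7, 2)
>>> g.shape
()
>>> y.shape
()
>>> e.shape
(23,)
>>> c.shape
(23, 2)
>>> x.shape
(23, 7)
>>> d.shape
(7, 2)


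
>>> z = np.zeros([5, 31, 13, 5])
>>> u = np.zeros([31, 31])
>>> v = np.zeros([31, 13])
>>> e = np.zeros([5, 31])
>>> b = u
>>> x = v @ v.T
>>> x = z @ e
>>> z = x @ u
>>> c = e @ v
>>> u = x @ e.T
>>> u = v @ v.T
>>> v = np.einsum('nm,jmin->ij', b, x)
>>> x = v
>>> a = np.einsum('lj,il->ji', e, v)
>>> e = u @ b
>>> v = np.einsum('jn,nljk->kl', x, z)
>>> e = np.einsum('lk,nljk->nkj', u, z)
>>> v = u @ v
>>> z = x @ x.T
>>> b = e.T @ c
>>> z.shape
(13, 13)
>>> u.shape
(31, 31)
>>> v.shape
(31, 31)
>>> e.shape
(5, 31, 13)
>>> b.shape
(13, 31, 13)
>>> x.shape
(13, 5)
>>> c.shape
(5, 13)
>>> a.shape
(31, 13)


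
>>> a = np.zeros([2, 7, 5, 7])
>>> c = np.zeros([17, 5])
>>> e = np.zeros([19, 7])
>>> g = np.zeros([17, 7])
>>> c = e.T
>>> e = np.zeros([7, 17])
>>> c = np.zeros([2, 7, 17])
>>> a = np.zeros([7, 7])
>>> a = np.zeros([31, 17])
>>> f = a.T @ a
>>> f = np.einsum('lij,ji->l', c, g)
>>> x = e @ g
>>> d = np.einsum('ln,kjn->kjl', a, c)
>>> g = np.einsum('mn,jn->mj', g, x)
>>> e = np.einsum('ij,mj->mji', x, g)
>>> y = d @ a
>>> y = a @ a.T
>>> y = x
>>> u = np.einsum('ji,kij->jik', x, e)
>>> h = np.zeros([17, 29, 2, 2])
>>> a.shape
(31, 17)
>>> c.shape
(2, 7, 17)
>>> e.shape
(17, 7, 7)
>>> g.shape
(17, 7)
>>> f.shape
(2,)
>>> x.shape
(7, 7)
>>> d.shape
(2, 7, 31)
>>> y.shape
(7, 7)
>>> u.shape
(7, 7, 17)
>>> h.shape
(17, 29, 2, 2)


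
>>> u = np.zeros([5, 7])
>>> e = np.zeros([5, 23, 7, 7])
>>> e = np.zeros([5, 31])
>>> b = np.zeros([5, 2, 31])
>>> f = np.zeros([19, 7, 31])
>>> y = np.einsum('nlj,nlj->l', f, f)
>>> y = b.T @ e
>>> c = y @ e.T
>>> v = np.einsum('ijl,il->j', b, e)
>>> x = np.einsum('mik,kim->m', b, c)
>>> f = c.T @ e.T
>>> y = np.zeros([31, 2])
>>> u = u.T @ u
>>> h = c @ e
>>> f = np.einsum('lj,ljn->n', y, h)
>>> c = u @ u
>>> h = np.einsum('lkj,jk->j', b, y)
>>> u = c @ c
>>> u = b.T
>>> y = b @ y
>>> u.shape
(31, 2, 5)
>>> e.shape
(5, 31)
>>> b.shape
(5, 2, 31)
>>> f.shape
(31,)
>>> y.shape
(5, 2, 2)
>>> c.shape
(7, 7)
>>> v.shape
(2,)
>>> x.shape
(5,)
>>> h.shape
(31,)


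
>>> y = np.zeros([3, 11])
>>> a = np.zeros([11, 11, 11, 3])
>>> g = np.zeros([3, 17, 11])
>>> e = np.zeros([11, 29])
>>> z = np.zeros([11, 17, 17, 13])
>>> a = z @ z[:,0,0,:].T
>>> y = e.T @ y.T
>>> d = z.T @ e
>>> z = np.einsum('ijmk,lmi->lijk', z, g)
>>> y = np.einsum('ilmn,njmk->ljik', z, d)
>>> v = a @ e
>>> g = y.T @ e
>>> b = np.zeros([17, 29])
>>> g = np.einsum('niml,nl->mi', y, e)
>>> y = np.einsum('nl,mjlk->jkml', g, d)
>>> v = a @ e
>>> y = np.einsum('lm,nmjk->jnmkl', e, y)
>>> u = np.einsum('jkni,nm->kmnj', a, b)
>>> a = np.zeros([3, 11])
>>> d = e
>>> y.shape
(13, 17, 29, 17, 11)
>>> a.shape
(3, 11)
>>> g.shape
(3, 17)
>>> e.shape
(11, 29)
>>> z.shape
(3, 11, 17, 13)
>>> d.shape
(11, 29)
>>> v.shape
(11, 17, 17, 29)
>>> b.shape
(17, 29)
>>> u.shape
(17, 29, 17, 11)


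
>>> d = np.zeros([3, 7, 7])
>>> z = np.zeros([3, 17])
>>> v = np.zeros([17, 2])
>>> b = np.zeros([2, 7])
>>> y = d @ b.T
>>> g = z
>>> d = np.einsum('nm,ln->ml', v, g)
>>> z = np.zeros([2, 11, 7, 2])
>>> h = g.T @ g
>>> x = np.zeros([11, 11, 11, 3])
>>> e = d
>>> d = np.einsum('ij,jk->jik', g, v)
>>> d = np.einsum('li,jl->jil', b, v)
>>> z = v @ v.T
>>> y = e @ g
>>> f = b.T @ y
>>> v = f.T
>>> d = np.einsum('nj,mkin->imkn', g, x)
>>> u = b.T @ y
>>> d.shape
(11, 11, 11, 3)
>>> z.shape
(17, 17)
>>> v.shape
(17, 7)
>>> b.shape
(2, 7)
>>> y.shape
(2, 17)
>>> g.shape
(3, 17)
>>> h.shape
(17, 17)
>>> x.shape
(11, 11, 11, 3)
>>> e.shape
(2, 3)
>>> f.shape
(7, 17)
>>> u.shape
(7, 17)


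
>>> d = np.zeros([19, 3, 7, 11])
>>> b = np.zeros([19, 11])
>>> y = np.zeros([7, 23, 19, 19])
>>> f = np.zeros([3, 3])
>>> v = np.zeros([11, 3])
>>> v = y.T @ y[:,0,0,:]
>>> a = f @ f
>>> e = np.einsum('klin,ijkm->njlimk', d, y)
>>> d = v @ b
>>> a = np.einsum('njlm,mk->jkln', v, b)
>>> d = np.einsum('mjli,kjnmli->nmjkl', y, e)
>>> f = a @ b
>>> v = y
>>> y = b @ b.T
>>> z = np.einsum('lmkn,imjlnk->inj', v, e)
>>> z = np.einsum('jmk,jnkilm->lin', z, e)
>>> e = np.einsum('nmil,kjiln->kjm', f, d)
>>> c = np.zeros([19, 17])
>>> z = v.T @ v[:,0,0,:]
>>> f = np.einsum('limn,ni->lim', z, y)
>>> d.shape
(3, 7, 23, 11, 19)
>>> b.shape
(19, 11)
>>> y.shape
(19, 19)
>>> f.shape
(19, 19, 23)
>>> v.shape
(7, 23, 19, 19)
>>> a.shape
(19, 11, 23, 19)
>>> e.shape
(3, 7, 11)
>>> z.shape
(19, 19, 23, 19)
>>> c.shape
(19, 17)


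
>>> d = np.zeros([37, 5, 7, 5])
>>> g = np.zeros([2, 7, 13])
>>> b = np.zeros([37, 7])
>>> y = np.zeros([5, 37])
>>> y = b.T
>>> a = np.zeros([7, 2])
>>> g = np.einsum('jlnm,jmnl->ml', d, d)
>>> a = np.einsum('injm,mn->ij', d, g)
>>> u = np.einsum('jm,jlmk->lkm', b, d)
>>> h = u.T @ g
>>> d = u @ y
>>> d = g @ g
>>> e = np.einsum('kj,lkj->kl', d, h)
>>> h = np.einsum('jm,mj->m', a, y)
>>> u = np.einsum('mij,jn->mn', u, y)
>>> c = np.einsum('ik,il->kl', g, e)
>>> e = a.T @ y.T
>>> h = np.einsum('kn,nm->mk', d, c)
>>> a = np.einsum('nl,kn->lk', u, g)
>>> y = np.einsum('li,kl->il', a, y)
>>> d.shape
(5, 5)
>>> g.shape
(5, 5)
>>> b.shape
(37, 7)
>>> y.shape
(5, 37)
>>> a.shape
(37, 5)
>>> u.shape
(5, 37)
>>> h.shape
(7, 5)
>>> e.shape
(7, 7)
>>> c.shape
(5, 7)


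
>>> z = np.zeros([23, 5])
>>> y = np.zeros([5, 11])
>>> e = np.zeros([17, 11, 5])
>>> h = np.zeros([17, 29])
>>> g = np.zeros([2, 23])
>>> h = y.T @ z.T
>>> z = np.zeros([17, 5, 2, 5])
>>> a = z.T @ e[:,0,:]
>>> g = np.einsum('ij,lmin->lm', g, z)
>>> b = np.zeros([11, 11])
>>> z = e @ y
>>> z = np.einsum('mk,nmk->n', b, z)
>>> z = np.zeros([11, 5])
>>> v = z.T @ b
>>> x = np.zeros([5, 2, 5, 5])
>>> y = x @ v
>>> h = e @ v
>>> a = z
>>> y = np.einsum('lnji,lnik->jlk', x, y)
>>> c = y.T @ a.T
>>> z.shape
(11, 5)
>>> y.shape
(5, 5, 11)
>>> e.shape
(17, 11, 5)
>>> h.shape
(17, 11, 11)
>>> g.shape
(17, 5)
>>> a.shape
(11, 5)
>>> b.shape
(11, 11)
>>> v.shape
(5, 11)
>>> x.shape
(5, 2, 5, 5)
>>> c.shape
(11, 5, 11)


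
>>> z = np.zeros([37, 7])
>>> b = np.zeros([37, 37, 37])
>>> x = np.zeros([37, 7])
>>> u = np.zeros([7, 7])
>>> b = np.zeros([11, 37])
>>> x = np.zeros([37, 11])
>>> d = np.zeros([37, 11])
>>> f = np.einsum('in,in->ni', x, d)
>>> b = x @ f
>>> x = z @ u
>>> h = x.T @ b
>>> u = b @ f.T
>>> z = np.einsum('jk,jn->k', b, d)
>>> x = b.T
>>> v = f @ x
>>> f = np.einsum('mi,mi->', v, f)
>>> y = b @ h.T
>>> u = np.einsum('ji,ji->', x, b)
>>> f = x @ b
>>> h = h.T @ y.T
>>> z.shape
(37,)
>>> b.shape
(37, 37)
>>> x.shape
(37, 37)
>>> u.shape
()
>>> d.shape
(37, 11)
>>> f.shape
(37, 37)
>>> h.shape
(37, 37)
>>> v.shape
(11, 37)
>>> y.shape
(37, 7)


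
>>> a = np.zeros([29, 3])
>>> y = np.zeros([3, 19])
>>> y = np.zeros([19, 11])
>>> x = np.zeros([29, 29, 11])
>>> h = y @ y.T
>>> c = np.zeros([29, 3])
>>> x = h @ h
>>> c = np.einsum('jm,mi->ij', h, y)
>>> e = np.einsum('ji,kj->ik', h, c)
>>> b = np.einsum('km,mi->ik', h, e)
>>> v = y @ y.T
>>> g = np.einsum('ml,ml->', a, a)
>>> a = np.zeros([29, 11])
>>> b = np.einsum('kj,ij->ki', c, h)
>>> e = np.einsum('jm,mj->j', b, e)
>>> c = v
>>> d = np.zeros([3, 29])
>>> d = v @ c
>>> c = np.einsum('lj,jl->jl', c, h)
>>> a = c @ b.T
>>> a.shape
(19, 11)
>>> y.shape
(19, 11)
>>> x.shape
(19, 19)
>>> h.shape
(19, 19)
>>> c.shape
(19, 19)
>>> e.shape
(11,)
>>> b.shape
(11, 19)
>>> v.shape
(19, 19)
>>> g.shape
()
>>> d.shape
(19, 19)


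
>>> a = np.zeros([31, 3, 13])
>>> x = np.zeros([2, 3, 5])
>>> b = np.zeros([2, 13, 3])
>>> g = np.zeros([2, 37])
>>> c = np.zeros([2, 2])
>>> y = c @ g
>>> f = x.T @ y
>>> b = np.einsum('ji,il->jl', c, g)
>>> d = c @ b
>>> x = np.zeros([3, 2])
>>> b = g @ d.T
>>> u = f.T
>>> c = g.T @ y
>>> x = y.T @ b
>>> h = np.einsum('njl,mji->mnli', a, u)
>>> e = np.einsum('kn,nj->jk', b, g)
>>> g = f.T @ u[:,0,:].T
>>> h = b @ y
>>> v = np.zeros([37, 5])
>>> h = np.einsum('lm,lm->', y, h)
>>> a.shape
(31, 3, 13)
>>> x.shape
(37, 2)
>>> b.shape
(2, 2)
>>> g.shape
(37, 3, 37)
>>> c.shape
(37, 37)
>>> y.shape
(2, 37)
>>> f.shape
(5, 3, 37)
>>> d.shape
(2, 37)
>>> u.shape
(37, 3, 5)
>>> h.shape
()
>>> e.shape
(37, 2)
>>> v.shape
(37, 5)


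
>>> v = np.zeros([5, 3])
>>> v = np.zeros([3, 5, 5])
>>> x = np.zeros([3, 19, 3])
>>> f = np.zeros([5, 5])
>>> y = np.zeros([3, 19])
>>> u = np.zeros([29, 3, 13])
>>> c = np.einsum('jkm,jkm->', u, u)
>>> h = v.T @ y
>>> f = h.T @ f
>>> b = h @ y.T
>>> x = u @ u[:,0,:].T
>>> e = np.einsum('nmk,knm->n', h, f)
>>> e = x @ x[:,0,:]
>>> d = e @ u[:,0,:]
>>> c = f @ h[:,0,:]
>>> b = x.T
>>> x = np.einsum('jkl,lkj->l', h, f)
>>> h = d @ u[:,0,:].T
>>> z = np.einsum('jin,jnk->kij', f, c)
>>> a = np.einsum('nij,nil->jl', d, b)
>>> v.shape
(3, 5, 5)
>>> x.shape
(19,)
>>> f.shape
(19, 5, 5)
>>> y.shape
(3, 19)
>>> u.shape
(29, 3, 13)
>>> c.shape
(19, 5, 19)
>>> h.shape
(29, 3, 29)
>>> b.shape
(29, 3, 29)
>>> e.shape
(29, 3, 29)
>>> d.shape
(29, 3, 13)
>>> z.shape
(19, 5, 19)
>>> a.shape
(13, 29)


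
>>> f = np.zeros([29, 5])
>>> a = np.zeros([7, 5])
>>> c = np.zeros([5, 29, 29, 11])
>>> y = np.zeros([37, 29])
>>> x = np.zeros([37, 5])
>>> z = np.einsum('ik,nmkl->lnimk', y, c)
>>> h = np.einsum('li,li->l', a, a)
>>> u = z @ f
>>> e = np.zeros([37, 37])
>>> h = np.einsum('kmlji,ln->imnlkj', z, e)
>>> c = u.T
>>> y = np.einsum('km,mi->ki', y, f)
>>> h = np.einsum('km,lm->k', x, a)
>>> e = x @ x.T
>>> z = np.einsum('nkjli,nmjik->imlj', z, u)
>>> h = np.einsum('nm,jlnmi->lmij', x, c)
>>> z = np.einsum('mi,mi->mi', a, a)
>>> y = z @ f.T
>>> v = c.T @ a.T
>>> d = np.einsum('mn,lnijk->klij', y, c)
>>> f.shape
(29, 5)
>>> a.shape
(7, 5)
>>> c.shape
(5, 29, 37, 5, 11)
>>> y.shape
(7, 29)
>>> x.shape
(37, 5)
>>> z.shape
(7, 5)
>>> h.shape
(29, 5, 11, 5)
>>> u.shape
(11, 5, 37, 29, 5)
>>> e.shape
(37, 37)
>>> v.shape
(11, 5, 37, 29, 7)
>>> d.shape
(11, 5, 37, 5)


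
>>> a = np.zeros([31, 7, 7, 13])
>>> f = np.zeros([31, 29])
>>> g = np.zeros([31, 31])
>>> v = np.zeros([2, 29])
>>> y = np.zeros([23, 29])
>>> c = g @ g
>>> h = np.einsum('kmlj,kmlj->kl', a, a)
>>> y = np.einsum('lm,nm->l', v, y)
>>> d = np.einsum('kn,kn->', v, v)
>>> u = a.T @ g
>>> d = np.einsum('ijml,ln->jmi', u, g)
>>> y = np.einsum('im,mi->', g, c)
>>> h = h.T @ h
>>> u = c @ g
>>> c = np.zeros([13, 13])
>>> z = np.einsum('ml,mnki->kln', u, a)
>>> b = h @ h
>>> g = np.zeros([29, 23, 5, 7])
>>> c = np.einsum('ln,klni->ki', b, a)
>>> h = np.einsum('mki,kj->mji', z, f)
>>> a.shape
(31, 7, 7, 13)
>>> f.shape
(31, 29)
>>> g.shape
(29, 23, 5, 7)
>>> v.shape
(2, 29)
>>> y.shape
()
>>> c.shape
(31, 13)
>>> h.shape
(7, 29, 7)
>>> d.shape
(7, 7, 13)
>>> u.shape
(31, 31)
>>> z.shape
(7, 31, 7)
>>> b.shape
(7, 7)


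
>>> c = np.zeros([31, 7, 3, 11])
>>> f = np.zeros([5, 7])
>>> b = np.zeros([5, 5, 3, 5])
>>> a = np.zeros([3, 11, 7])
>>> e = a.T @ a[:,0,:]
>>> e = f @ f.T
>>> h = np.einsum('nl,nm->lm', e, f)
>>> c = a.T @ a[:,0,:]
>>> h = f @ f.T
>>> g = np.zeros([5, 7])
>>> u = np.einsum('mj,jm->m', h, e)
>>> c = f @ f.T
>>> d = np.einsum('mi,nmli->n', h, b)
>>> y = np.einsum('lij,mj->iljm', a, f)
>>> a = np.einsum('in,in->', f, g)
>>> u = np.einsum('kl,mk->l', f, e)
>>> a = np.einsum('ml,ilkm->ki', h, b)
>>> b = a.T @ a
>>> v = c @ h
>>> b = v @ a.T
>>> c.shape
(5, 5)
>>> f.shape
(5, 7)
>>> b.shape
(5, 3)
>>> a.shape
(3, 5)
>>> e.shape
(5, 5)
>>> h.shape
(5, 5)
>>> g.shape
(5, 7)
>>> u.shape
(7,)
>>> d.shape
(5,)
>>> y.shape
(11, 3, 7, 5)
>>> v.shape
(5, 5)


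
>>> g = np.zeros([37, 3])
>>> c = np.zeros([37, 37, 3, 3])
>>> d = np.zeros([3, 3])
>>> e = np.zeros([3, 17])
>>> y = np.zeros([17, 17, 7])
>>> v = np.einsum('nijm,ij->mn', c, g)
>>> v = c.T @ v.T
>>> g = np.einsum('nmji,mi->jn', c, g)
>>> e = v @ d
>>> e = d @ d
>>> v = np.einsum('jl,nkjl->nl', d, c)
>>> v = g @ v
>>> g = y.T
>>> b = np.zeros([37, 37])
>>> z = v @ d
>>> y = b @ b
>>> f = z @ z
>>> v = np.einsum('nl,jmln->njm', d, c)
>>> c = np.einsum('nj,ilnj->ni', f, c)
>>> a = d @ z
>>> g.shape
(7, 17, 17)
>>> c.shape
(3, 37)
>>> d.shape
(3, 3)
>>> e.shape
(3, 3)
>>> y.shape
(37, 37)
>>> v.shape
(3, 37, 37)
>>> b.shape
(37, 37)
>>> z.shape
(3, 3)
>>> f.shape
(3, 3)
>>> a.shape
(3, 3)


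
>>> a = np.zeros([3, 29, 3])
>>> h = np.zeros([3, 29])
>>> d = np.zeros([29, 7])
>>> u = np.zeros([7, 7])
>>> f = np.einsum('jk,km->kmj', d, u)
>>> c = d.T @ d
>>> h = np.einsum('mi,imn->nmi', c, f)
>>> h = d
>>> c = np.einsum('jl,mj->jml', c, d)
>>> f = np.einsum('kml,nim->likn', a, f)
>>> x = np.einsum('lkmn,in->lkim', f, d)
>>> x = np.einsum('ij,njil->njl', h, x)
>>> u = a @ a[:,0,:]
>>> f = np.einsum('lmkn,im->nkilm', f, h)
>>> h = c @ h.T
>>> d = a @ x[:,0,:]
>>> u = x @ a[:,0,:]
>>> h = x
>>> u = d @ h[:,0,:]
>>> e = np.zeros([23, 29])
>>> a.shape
(3, 29, 3)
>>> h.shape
(3, 7, 3)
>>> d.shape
(3, 29, 3)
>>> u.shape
(3, 29, 3)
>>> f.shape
(7, 3, 29, 3, 7)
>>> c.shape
(7, 29, 7)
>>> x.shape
(3, 7, 3)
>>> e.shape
(23, 29)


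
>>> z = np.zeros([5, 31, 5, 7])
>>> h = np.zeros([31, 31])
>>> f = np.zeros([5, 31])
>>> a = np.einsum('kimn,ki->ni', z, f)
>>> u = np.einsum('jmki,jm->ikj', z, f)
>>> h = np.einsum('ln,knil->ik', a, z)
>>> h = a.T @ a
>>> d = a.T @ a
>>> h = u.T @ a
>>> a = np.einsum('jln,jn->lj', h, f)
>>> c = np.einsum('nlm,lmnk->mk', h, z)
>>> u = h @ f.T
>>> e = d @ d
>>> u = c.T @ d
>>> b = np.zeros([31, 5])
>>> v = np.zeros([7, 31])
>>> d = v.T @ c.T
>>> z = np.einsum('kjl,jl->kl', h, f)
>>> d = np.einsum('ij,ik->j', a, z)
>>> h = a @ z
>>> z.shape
(5, 31)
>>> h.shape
(5, 31)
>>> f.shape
(5, 31)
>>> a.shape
(5, 5)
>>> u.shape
(7, 31)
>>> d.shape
(5,)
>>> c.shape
(31, 7)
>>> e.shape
(31, 31)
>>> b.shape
(31, 5)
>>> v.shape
(7, 31)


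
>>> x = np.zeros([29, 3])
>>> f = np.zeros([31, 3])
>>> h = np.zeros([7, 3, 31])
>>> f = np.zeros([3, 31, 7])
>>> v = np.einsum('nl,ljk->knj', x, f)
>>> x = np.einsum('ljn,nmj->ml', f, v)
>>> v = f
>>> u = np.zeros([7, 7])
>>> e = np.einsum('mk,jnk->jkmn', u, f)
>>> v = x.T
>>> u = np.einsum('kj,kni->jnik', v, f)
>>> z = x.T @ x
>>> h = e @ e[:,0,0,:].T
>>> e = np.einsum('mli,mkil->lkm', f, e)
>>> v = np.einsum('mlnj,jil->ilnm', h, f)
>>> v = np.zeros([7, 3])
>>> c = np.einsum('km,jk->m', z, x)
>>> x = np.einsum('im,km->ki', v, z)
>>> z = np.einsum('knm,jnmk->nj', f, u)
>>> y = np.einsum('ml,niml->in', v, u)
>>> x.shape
(3, 7)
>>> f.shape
(3, 31, 7)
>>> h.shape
(3, 7, 7, 3)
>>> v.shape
(7, 3)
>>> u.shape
(29, 31, 7, 3)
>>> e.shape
(31, 7, 3)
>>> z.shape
(31, 29)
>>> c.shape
(3,)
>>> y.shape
(31, 29)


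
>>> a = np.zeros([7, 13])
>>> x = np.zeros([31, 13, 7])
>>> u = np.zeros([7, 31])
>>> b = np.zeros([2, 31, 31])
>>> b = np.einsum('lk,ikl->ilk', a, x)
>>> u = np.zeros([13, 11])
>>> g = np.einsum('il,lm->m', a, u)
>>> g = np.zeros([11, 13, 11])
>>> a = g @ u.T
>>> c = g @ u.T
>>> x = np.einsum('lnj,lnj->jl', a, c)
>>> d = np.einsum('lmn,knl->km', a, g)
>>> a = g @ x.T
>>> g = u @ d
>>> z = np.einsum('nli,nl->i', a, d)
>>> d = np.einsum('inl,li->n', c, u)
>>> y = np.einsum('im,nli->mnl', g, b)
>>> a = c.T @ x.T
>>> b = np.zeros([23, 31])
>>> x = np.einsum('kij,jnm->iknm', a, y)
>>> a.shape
(13, 13, 13)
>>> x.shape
(13, 13, 31, 7)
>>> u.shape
(13, 11)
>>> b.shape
(23, 31)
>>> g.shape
(13, 13)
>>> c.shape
(11, 13, 13)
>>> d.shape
(13,)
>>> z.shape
(13,)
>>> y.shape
(13, 31, 7)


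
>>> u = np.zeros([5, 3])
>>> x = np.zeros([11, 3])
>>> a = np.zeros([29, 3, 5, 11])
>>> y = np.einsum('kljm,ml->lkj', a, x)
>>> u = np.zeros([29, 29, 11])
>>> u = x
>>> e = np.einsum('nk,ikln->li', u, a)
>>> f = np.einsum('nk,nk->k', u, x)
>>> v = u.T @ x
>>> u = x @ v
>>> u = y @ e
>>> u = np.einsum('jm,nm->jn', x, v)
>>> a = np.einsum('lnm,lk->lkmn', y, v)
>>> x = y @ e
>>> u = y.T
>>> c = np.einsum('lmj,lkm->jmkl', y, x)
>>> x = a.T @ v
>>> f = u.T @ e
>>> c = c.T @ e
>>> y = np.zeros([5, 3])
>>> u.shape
(5, 29, 3)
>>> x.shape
(29, 5, 3, 3)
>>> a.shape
(3, 3, 5, 29)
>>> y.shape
(5, 3)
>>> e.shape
(5, 29)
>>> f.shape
(3, 29, 29)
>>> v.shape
(3, 3)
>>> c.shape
(3, 29, 29, 29)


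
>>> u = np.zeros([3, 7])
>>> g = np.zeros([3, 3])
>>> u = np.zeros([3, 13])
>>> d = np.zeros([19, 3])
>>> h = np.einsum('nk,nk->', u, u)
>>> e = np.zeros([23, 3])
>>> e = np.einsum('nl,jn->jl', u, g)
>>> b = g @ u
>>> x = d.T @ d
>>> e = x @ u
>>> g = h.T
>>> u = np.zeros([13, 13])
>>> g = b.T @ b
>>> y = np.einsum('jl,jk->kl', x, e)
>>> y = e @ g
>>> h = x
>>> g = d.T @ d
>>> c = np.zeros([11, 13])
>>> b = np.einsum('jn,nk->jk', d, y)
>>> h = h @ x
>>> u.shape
(13, 13)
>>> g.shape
(3, 3)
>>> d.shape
(19, 3)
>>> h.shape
(3, 3)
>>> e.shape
(3, 13)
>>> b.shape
(19, 13)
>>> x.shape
(3, 3)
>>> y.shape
(3, 13)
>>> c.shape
(11, 13)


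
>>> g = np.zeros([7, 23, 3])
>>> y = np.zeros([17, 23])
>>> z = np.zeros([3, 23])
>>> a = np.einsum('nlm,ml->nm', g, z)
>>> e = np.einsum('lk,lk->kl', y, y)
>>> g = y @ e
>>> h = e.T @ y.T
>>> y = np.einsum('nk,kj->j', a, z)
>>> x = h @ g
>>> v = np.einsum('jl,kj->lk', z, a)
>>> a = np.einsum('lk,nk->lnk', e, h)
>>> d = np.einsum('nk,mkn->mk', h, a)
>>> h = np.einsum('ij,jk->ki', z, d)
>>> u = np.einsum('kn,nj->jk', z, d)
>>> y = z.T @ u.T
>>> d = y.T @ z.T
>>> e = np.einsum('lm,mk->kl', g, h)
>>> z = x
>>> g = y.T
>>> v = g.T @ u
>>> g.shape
(17, 23)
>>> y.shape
(23, 17)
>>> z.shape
(17, 17)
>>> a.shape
(23, 17, 17)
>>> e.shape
(3, 17)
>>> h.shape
(17, 3)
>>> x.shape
(17, 17)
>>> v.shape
(23, 3)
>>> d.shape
(17, 3)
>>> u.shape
(17, 3)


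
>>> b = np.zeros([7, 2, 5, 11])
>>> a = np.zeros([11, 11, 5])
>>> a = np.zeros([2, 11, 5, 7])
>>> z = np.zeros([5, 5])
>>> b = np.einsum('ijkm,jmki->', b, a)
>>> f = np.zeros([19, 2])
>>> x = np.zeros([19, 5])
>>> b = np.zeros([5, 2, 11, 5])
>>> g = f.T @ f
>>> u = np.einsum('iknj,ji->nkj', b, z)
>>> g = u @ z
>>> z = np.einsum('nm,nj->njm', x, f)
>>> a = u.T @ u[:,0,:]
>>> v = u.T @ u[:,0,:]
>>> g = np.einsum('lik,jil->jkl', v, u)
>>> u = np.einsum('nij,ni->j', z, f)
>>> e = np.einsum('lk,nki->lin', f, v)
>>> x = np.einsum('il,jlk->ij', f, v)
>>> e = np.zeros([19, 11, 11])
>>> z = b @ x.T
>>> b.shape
(5, 2, 11, 5)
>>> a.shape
(5, 2, 5)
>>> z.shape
(5, 2, 11, 19)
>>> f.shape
(19, 2)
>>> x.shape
(19, 5)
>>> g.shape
(11, 5, 5)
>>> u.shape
(5,)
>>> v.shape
(5, 2, 5)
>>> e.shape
(19, 11, 11)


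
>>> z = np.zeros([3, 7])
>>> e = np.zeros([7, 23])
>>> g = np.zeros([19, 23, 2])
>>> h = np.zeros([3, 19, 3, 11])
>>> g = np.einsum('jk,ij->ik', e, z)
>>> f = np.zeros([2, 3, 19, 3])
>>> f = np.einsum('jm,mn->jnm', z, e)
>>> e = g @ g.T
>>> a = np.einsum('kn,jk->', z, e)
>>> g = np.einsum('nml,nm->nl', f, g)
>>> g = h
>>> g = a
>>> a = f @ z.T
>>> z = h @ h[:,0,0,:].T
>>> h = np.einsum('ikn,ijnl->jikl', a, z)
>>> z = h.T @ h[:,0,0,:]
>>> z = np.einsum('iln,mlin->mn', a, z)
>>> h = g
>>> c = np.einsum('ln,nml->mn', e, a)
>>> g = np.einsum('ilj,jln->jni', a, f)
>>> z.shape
(3, 3)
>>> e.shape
(3, 3)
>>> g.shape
(3, 7, 3)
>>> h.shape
()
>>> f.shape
(3, 23, 7)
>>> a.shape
(3, 23, 3)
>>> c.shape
(23, 3)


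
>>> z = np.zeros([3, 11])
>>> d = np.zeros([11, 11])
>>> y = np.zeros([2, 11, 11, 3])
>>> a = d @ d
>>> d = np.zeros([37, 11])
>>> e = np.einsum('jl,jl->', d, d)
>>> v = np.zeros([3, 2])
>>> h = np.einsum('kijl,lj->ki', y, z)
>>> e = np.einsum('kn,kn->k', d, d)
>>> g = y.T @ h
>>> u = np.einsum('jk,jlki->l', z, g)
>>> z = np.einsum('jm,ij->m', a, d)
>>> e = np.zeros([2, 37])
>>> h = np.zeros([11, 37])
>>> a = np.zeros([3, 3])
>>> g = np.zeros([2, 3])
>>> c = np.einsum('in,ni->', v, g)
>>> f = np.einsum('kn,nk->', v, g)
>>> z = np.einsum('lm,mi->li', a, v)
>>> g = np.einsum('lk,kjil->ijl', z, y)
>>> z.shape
(3, 2)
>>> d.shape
(37, 11)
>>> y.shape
(2, 11, 11, 3)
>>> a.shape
(3, 3)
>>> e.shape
(2, 37)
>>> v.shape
(3, 2)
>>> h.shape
(11, 37)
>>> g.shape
(11, 11, 3)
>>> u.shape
(11,)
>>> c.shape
()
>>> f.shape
()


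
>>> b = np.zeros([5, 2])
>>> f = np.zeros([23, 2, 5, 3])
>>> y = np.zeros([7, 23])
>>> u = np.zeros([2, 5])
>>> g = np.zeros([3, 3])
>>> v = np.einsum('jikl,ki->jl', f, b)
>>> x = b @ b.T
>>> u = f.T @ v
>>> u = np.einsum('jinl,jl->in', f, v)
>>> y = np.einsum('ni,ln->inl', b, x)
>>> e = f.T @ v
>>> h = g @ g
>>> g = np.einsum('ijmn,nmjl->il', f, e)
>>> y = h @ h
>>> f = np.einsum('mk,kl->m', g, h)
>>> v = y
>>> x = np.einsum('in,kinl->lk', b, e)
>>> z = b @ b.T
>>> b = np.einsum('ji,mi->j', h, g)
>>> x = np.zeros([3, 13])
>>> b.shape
(3,)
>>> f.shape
(23,)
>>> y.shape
(3, 3)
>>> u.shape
(2, 5)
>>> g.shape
(23, 3)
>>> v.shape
(3, 3)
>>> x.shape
(3, 13)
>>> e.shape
(3, 5, 2, 3)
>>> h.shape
(3, 3)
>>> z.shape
(5, 5)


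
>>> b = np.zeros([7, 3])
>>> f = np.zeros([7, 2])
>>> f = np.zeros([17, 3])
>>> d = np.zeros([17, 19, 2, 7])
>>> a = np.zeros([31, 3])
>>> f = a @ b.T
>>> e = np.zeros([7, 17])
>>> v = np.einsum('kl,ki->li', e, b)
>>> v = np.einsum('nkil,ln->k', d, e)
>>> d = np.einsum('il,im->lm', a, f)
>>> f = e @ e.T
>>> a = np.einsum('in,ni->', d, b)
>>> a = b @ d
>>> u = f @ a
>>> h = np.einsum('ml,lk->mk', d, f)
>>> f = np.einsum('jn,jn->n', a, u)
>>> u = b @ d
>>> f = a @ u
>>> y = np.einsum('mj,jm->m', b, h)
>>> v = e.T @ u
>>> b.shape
(7, 3)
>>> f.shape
(7, 7)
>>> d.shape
(3, 7)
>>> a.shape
(7, 7)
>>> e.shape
(7, 17)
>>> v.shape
(17, 7)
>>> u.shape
(7, 7)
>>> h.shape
(3, 7)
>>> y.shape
(7,)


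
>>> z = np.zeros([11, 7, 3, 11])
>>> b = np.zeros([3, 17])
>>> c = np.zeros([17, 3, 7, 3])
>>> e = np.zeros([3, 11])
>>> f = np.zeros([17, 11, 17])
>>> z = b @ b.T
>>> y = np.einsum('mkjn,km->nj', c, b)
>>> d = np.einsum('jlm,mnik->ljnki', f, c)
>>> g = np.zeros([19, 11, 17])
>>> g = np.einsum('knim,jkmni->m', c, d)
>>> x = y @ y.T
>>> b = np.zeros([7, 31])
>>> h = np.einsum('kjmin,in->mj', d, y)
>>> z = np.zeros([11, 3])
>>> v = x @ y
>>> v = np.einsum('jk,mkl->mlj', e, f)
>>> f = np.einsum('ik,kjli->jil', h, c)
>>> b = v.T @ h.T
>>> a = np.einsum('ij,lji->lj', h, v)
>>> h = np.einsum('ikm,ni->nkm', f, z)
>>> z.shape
(11, 3)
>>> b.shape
(3, 17, 3)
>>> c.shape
(17, 3, 7, 3)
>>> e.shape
(3, 11)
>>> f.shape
(3, 3, 7)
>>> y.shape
(3, 7)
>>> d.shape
(11, 17, 3, 3, 7)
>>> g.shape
(3,)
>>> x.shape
(3, 3)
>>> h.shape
(11, 3, 7)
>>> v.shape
(17, 17, 3)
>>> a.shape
(17, 17)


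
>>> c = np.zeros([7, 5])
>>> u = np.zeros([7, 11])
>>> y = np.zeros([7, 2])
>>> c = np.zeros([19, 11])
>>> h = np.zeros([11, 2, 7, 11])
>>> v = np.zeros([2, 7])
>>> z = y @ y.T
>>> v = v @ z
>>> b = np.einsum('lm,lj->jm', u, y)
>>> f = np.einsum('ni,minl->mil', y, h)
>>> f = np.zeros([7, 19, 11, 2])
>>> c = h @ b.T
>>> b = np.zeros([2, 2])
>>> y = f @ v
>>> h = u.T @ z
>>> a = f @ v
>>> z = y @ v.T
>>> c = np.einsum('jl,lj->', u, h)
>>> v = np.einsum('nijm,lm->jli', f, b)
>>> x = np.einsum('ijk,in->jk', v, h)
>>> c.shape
()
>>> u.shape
(7, 11)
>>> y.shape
(7, 19, 11, 7)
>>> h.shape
(11, 7)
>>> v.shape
(11, 2, 19)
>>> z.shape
(7, 19, 11, 2)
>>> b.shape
(2, 2)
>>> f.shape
(7, 19, 11, 2)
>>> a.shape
(7, 19, 11, 7)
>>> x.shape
(2, 19)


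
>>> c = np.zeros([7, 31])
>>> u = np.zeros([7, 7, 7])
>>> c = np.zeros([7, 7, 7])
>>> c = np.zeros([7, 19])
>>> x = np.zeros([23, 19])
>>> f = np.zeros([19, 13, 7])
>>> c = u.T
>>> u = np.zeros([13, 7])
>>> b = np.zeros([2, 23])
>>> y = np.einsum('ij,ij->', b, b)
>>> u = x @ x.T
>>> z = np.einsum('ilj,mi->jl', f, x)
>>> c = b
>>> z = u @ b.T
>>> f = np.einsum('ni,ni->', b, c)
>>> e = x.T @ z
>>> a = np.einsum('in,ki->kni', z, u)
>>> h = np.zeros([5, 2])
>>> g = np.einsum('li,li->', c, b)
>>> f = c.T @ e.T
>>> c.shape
(2, 23)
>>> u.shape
(23, 23)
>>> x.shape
(23, 19)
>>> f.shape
(23, 19)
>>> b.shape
(2, 23)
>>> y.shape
()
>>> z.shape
(23, 2)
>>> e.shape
(19, 2)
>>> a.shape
(23, 2, 23)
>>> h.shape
(5, 2)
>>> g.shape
()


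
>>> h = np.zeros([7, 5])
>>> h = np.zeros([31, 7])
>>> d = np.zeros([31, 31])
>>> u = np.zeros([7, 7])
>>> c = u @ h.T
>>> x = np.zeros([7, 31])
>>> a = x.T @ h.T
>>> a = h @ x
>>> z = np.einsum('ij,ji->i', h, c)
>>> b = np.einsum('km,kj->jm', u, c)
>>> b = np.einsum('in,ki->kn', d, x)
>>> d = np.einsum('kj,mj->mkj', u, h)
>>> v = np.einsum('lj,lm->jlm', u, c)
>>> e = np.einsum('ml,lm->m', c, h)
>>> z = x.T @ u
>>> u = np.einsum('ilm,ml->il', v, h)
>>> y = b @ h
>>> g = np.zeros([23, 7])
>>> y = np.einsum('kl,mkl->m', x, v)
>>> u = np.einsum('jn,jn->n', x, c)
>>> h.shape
(31, 7)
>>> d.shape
(31, 7, 7)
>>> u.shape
(31,)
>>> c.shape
(7, 31)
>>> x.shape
(7, 31)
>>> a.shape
(31, 31)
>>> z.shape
(31, 7)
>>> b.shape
(7, 31)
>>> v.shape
(7, 7, 31)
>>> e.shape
(7,)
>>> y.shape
(7,)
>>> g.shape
(23, 7)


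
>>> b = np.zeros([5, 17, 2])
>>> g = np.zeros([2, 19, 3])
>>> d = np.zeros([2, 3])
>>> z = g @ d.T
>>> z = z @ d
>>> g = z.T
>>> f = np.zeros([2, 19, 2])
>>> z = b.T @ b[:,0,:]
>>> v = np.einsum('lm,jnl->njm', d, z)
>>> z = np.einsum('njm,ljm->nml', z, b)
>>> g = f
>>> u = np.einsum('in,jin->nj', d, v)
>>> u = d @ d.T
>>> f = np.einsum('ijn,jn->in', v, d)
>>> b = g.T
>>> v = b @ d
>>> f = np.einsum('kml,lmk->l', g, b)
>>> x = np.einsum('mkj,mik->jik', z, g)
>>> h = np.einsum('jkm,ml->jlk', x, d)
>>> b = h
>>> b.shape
(5, 3, 19)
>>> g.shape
(2, 19, 2)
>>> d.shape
(2, 3)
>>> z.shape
(2, 2, 5)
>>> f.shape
(2,)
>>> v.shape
(2, 19, 3)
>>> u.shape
(2, 2)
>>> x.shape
(5, 19, 2)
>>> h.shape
(5, 3, 19)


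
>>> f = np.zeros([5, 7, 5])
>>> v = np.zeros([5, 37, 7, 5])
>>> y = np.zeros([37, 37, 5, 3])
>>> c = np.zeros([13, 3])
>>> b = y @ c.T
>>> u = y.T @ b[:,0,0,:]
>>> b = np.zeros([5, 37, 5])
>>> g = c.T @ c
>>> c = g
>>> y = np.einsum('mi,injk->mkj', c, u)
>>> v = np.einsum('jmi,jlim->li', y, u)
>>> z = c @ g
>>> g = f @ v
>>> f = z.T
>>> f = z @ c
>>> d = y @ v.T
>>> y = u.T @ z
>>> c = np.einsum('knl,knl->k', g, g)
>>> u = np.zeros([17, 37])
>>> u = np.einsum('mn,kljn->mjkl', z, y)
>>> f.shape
(3, 3)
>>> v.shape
(5, 37)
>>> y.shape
(13, 37, 5, 3)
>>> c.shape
(5,)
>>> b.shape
(5, 37, 5)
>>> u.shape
(3, 5, 13, 37)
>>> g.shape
(5, 7, 37)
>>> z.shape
(3, 3)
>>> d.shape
(3, 13, 5)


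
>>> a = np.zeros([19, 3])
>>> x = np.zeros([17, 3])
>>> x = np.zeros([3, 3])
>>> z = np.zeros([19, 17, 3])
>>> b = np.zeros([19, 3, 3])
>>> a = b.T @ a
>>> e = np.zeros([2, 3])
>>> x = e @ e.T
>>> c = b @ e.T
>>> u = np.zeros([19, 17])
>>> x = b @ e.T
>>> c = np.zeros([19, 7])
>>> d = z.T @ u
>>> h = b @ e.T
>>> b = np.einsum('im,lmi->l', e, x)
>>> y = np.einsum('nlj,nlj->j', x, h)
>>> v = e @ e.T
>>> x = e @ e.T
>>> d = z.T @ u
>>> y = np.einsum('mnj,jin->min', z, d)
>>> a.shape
(3, 3, 3)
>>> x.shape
(2, 2)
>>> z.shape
(19, 17, 3)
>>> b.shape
(19,)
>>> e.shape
(2, 3)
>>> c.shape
(19, 7)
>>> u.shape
(19, 17)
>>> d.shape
(3, 17, 17)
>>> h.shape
(19, 3, 2)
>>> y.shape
(19, 17, 17)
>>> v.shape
(2, 2)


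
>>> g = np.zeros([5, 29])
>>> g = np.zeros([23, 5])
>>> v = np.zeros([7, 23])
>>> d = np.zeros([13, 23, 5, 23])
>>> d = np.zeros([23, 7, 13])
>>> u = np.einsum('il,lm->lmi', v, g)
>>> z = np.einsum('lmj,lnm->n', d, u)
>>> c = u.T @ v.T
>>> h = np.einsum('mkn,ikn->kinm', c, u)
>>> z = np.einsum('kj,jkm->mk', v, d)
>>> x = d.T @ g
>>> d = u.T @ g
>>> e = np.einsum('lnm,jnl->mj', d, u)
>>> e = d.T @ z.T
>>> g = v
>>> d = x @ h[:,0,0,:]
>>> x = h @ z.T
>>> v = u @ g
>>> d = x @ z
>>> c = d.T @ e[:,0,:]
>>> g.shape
(7, 23)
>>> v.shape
(23, 5, 23)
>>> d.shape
(5, 23, 7, 7)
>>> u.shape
(23, 5, 7)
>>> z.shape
(13, 7)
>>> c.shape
(7, 7, 23, 13)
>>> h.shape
(5, 23, 7, 7)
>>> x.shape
(5, 23, 7, 13)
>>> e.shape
(5, 5, 13)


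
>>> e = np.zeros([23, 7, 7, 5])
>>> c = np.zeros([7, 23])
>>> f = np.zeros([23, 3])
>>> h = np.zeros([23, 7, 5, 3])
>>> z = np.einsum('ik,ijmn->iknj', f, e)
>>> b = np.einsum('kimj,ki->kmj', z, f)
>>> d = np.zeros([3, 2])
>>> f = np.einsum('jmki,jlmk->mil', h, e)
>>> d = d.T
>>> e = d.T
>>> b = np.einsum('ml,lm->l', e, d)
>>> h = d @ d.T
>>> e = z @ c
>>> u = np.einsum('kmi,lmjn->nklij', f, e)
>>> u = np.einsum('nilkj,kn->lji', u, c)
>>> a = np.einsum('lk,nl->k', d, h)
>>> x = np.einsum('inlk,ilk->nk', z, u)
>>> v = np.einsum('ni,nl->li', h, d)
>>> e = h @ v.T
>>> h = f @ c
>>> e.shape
(2, 3)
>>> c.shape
(7, 23)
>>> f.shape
(7, 3, 7)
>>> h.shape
(7, 3, 23)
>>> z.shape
(23, 3, 5, 7)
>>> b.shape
(2,)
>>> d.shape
(2, 3)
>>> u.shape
(23, 5, 7)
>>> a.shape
(3,)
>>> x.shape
(3, 7)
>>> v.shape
(3, 2)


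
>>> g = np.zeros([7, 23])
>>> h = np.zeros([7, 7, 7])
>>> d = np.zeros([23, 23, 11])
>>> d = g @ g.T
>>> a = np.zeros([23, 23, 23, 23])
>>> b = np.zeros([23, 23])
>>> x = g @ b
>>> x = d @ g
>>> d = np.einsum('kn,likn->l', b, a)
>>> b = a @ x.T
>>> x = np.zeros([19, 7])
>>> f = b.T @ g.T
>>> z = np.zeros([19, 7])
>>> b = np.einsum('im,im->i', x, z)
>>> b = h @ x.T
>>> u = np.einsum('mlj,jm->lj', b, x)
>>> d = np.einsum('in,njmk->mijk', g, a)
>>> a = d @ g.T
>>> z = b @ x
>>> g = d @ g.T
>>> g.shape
(23, 7, 23, 7)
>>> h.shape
(7, 7, 7)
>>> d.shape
(23, 7, 23, 23)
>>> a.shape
(23, 7, 23, 7)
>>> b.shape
(7, 7, 19)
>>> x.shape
(19, 7)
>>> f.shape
(7, 23, 23, 7)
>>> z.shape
(7, 7, 7)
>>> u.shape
(7, 19)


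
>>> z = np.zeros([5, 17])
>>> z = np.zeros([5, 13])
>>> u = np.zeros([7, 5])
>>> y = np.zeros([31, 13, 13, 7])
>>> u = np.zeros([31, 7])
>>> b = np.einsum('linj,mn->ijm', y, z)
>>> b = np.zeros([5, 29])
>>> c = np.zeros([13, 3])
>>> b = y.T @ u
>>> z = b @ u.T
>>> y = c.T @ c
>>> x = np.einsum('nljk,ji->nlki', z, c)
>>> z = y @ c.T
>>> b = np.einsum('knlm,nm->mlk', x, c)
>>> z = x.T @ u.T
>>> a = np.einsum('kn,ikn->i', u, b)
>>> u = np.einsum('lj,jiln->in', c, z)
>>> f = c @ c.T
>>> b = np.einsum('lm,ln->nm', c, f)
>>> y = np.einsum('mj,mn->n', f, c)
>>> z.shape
(3, 31, 13, 31)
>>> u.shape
(31, 31)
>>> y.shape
(3,)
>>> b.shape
(13, 3)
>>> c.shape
(13, 3)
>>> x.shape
(7, 13, 31, 3)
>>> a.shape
(3,)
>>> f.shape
(13, 13)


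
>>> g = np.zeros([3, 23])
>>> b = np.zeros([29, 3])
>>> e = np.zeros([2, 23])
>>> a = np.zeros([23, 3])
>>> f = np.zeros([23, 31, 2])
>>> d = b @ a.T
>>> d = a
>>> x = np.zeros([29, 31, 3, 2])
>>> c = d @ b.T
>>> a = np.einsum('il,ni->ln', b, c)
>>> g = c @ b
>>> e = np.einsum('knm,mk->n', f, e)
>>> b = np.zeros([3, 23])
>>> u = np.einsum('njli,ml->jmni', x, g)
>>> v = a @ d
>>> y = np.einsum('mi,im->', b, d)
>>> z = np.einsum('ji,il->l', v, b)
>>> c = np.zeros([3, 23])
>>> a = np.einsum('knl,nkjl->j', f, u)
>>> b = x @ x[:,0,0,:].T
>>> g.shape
(23, 3)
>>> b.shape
(29, 31, 3, 29)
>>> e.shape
(31,)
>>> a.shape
(29,)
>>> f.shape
(23, 31, 2)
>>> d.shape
(23, 3)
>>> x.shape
(29, 31, 3, 2)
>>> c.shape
(3, 23)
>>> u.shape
(31, 23, 29, 2)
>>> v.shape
(3, 3)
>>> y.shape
()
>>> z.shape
(23,)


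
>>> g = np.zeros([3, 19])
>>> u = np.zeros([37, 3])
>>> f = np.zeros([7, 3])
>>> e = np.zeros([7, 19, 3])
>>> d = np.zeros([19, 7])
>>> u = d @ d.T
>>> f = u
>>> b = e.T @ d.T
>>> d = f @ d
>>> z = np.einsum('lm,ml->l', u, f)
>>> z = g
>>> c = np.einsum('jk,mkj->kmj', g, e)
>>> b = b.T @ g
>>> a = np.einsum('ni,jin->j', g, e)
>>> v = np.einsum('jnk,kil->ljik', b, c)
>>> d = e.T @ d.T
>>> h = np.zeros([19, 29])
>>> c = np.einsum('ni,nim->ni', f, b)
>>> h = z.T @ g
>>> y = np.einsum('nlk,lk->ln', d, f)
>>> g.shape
(3, 19)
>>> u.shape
(19, 19)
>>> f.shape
(19, 19)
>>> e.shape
(7, 19, 3)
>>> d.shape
(3, 19, 19)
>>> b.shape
(19, 19, 19)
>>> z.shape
(3, 19)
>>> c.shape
(19, 19)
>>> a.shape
(7,)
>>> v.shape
(3, 19, 7, 19)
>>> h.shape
(19, 19)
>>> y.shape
(19, 3)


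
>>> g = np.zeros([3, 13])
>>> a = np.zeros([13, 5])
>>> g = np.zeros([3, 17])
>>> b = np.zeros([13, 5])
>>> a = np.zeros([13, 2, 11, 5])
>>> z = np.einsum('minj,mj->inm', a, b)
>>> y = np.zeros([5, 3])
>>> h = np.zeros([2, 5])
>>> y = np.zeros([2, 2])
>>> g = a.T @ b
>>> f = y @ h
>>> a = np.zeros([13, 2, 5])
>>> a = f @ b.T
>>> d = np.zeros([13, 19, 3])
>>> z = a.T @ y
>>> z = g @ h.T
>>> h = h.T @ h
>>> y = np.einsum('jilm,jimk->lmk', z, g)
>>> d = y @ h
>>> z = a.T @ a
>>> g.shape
(5, 11, 2, 5)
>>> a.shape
(2, 13)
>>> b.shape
(13, 5)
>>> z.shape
(13, 13)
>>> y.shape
(2, 2, 5)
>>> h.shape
(5, 5)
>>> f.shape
(2, 5)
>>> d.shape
(2, 2, 5)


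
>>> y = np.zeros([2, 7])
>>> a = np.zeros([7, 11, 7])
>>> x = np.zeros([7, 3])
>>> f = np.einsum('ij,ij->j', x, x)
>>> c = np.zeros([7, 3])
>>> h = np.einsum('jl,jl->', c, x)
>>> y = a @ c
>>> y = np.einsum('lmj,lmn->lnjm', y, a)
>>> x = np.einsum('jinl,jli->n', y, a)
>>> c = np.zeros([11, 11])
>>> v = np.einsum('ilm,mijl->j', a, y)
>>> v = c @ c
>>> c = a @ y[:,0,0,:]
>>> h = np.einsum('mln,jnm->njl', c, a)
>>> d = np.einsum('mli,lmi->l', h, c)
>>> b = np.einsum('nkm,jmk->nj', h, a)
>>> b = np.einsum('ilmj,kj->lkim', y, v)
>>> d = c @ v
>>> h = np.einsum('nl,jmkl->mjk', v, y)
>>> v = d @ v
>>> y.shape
(7, 7, 3, 11)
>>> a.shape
(7, 11, 7)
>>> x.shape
(3,)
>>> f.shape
(3,)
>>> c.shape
(7, 11, 11)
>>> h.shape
(7, 7, 3)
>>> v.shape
(7, 11, 11)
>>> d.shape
(7, 11, 11)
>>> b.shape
(7, 11, 7, 3)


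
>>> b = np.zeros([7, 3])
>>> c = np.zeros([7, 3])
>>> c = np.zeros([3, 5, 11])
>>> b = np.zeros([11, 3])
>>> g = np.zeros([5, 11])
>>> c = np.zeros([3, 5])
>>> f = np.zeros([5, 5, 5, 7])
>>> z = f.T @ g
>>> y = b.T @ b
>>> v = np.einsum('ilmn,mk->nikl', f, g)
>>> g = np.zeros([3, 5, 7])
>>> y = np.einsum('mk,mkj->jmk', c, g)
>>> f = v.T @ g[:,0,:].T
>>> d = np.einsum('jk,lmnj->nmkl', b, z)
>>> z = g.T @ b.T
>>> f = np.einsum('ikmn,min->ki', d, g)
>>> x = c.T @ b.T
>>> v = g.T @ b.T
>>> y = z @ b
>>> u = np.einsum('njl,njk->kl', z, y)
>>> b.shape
(11, 3)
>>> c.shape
(3, 5)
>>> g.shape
(3, 5, 7)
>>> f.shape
(5, 5)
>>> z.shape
(7, 5, 11)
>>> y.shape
(7, 5, 3)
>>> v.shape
(7, 5, 11)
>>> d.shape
(5, 5, 3, 7)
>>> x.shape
(5, 11)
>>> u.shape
(3, 11)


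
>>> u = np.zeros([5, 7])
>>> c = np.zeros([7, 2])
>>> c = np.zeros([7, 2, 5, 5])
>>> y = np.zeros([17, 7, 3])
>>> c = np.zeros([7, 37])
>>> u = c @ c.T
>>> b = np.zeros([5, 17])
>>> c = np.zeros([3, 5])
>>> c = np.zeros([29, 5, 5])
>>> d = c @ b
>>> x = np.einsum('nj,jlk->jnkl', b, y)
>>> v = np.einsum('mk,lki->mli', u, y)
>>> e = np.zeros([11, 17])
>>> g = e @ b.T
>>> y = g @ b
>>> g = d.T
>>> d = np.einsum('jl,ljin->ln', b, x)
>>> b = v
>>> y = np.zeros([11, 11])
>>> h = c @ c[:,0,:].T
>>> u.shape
(7, 7)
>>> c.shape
(29, 5, 5)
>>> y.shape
(11, 11)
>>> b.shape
(7, 17, 3)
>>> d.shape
(17, 7)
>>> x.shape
(17, 5, 3, 7)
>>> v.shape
(7, 17, 3)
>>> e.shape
(11, 17)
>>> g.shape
(17, 5, 29)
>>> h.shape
(29, 5, 29)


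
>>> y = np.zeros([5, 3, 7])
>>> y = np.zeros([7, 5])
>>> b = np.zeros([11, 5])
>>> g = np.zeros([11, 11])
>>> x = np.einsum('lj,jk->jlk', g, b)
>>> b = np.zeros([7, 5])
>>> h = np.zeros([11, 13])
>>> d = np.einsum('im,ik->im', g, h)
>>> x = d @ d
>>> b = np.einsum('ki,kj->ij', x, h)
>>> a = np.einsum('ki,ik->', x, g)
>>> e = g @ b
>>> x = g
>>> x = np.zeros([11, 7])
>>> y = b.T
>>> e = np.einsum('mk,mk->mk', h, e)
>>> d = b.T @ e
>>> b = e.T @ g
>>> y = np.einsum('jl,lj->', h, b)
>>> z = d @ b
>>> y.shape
()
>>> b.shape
(13, 11)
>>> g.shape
(11, 11)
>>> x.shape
(11, 7)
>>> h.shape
(11, 13)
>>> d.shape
(13, 13)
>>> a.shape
()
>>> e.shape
(11, 13)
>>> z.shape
(13, 11)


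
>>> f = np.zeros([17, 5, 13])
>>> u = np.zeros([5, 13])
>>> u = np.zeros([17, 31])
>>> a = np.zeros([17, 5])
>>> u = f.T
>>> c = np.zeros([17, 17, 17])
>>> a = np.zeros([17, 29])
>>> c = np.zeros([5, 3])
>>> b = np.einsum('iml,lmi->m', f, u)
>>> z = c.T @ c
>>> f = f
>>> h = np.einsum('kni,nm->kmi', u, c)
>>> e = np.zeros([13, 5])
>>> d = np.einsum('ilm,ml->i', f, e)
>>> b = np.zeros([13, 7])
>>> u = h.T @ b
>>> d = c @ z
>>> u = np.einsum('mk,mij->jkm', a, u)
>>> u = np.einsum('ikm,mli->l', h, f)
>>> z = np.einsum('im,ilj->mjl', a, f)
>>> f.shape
(17, 5, 13)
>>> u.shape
(5,)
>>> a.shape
(17, 29)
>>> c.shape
(5, 3)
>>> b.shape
(13, 7)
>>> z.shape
(29, 13, 5)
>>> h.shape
(13, 3, 17)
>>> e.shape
(13, 5)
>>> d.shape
(5, 3)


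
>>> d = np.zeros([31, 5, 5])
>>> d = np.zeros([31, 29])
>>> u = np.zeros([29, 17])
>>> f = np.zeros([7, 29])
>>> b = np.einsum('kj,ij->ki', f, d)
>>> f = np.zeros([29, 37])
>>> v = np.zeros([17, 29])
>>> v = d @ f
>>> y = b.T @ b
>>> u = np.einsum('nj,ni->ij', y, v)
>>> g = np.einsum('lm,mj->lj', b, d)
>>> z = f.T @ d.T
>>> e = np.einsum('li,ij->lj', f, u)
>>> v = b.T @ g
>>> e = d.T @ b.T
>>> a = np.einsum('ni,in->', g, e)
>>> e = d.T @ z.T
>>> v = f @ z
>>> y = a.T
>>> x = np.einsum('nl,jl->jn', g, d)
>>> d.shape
(31, 29)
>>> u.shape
(37, 31)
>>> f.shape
(29, 37)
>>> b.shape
(7, 31)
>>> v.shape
(29, 31)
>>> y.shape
()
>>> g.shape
(7, 29)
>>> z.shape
(37, 31)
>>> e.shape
(29, 37)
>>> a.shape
()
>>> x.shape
(31, 7)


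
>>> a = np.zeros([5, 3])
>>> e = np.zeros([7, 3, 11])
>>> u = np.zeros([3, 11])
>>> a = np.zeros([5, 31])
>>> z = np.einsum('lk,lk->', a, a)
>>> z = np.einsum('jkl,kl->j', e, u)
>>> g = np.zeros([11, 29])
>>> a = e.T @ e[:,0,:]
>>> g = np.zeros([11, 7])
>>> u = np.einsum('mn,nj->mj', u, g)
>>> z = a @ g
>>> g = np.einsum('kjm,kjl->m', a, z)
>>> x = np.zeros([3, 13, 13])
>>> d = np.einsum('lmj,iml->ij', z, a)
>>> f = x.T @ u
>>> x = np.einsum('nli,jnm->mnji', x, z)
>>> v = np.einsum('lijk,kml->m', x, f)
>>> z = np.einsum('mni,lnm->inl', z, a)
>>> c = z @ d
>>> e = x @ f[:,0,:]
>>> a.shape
(11, 3, 11)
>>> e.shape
(7, 3, 11, 7)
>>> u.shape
(3, 7)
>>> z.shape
(7, 3, 11)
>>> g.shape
(11,)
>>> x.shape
(7, 3, 11, 13)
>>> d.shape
(11, 7)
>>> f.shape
(13, 13, 7)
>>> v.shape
(13,)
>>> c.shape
(7, 3, 7)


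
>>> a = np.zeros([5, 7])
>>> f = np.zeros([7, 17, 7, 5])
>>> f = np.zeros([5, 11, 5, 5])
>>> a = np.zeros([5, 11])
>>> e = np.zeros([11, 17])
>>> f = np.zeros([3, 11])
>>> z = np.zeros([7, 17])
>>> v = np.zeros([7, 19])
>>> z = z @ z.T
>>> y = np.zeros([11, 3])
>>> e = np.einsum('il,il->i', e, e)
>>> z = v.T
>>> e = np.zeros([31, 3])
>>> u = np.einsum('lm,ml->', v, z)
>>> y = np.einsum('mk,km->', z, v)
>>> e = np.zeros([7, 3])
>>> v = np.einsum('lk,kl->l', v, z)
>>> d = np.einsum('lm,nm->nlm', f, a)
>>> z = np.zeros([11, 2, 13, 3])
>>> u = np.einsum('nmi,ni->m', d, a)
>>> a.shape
(5, 11)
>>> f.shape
(3, 11)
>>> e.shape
(7, 3)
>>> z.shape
(11, 2, 13, 3)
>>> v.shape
(7,)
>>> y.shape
()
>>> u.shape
(3,)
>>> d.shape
(5, 3, 11)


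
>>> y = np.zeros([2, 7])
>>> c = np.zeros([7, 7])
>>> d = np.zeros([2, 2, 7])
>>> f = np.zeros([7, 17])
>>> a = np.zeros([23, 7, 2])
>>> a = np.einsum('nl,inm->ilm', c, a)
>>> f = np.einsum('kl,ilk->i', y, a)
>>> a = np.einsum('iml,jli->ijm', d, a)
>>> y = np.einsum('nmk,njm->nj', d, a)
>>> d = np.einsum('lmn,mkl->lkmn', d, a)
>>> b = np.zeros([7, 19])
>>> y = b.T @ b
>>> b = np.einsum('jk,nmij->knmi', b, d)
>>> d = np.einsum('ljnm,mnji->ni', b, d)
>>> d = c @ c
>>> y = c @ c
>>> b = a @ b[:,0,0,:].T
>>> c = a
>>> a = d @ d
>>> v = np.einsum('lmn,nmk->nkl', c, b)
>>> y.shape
(7, 7)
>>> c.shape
(2, 23, 2)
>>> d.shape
(7, 7)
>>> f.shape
(23,)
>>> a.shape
(7, 7)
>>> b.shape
(2, 23, 19)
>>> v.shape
(2, 19, 2)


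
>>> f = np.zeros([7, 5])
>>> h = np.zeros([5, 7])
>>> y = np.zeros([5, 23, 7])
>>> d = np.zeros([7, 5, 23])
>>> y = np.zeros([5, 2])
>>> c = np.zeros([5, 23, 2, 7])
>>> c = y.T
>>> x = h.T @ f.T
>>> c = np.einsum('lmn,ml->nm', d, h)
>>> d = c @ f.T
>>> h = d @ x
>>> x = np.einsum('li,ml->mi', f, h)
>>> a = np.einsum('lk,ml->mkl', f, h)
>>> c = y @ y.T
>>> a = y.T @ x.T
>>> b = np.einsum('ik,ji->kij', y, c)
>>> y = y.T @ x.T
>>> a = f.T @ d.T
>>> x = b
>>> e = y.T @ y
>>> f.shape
(7, 5)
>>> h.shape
(23, 7)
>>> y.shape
(2, 23)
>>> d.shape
(23, 7)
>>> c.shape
(5, 5)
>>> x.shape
(2, 5, 5)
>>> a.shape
(5, 23)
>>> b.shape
(2, 5, 5)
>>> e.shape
(23, 23)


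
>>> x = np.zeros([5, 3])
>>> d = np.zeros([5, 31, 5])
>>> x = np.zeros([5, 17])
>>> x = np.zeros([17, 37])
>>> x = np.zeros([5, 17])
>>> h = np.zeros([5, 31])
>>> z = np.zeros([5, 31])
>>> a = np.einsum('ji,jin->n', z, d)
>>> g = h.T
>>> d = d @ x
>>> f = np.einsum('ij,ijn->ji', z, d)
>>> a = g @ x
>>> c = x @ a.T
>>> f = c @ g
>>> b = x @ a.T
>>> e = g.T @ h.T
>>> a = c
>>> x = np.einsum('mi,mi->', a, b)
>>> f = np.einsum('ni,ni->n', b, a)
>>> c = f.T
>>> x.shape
()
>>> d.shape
(5, 31, 17)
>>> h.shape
(5, 31)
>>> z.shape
(5, 31)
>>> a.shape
(5, 31)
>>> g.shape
(31, 5)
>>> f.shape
(5,)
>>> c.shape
(5,)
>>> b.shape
(5, 31)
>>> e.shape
(5, 5)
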